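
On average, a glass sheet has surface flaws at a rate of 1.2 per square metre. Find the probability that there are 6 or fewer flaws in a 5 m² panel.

0.6063

Over the interval, μ = 1.2 × 5 = 6 (a 5 m² panel = 5 square metres).
P(N ≤ 6) = Σ_{j=0}^{6} e^(−μ) μ^j/j! ≈ 0.6063.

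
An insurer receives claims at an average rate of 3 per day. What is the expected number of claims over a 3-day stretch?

E[N] = λt = 3 × 3 = 9 (a 3-day stretch = 3 days).

9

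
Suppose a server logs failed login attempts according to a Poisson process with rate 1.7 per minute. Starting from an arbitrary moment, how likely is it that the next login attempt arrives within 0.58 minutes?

0.6269

Inter-arrival times are exponential with rate λ = 1.7 per minute.
P(T ≤ 0.58) = 1 − e^(−λt) = 1 − e^(−1.7 × 0.58) = 1 − e^(−0.986) ≈ 0.6269.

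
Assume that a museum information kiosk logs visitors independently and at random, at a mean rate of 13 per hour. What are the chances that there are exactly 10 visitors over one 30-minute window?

0.0558

Over the interval, μ = 13 × 0.5 = 6.5 (a 30-minute window = 0.5 hours).
P(N = 10) = e^(−μ) μ^10/10! = e^(−6.5) · 6.5^10/3628800 ≈ 0.0558.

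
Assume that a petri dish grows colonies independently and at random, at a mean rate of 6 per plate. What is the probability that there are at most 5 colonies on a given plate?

0.4457

With mean μ = 6 per plate,
P(N ≤ 5) = Σ_{j=0}^{5} e^(−μ) μ^j/j! ≈ 0.4457.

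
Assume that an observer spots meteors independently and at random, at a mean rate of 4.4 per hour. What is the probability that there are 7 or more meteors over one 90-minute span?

0.4892

Over the interval, μ = 4.4 × 1.5 = 6.6 (a 90-minute span = 1.5 hours).
P(N ≥ 7) = 1 − P(N ≤ 6) = 1 − Σ_{j=0}^{6} e^(−μ) μ^j/j! ≈ 0.4892.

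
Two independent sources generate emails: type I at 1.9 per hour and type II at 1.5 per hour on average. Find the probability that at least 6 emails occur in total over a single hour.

Independent Poisson processes superpose: combined rate λ = 1.9 + 1.5 = 3.4 per hour.
So μ = 3.4.
P(N ≥ 6) = 1 − P(N ≤ 5) ≈ 0.1295.

0.1295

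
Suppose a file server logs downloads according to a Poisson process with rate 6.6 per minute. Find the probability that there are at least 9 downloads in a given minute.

With mean μ = 6.6 per minute,
P(N ≥ 9) = 1 − P(N ≤ 8) = 1 − Σ_{j=0}^{8} e^(−μ) μ^j/j! ≈ 0.2204.

0.2204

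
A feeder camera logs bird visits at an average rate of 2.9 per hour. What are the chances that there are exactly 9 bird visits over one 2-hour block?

Over the interval, μ = 2.9 × 2 = 5.8 (a 2-hour block = 2 hours).
P(N = 9) = e^(−μ) μ^9/9! = e^(−5.8) · 5.8^9/362880 ≈ 0.0620.

0.0620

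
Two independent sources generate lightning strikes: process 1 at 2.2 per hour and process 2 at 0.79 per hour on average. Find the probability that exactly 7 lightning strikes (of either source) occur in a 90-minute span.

0.0817

Independent Poisson processes superpose: combined rate λ = 2.2 + 0.79 = 2.99 per hour.
Over the interval, μ = 2.99 × 1.5 = 4.485 (a 90-minute span = 1.5 hours).
P(N = 7) = e^(−4.485) · 4.485^7/7! ≈ 0.0817.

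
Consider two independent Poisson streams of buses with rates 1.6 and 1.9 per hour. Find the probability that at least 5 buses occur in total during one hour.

0.2746

Independent Poisson processes superpose: combined rate λ = 1.6 + 1.9 = 3.5 per hour.
So μ = 3.5.
P(N ≥ 5) = 1 − P(N ≤ 4) ≈ 0.2746.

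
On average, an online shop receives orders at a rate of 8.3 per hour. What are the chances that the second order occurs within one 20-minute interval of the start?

0.7632

Over the interval, μ = 8.3 × 1/3 ≈ 2.76667 (a 20-minute interval = 1/3 hours).
The second arrival falls in the interval iff at least 2 events occur there: P(S_2 ≤ t) = P(N ≥ 2) = 1 − P(N ≤ 1) ≈ 0.7632.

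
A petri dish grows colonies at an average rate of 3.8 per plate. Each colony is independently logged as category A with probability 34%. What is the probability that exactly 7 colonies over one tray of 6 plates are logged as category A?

Thinning: the colonies that are logged as category A themselves form a Poisson process with rate 0.34 × 3.8 = 1.292 per plate.
Over the interval, μ = 1.292 × 6 = 7.752 (a tray of 6 plates = 6 plates).
P(N = 7) = e^(−7.752) · 7.752^7/7! ≈ 0.1435.

0.1435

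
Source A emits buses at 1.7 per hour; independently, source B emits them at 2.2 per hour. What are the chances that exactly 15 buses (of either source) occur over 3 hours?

0.0668

Independent Poisson processes superpose: combined rate λ = 1.7 + 2.2 = 3.9 per hour.
Over the interval, μ = 3.9 × 3 = 11.7 (3 hours).
P(N = 15) = e^(−11.7) · 11.7^15/15! ≈ 0.0668.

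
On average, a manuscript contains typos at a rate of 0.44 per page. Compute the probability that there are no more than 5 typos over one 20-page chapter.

Over the interval, μ = 0.44 × 20 = 8.8 (a 20-page chapter = 20 pages).
P(N ≤ 5) = Σ_{j=0}^{5} e^(−μ) μ^j/j! ≈ 0.1284.

0.1284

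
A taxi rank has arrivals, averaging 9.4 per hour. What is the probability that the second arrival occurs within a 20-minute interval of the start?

0.8199

Over the interval, μ = 9.4 × 1/3 ≈ 3.13333 (a 20-minute interval = 1/3 hours).
The second arrival falls in the interval iff at least 2 events occur there: P(S_2 ≤ t) = P(N ≥ 2) = 1 − P(N ≤ 1) ≈ 0.8199.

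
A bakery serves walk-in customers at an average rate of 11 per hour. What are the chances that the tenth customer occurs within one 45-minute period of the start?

0.3148

Over the interval, μ = 11 × 0.75 = 8.25 (a 45-minute period = 0.75 hours).
The tenth arrival falls in the interval iff at least 10 events occur there: P(S_10 ≤ t) = P(N ≥ 10) = 1 − P(N ≤ 9) ≈ 0.3148.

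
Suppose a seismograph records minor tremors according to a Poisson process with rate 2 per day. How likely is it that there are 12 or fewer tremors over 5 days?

Over the interval, μ = 2 × 5 = 10 (5 days).
P(N ≤ 12) = Σ_{j=0}^{12} e^(−μ) μ^j/j! ≈ 0.7916.

0.7916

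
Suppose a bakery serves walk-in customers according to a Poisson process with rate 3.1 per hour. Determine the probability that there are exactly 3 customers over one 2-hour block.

0.0806

Over the interval, μ = 3.1 × 2 = 6.2 (a 2-hour block = 2 hours).
P(N = 3) = e^(−μ) μ^3/3! = e^(−6.2) · 6.2^3/6 ≈ 0.0806.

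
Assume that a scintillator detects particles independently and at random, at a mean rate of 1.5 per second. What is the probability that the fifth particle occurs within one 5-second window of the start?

0.8679

Over the interval, μ = 1.5 × 5 = 7.5 (a 5-second window = 5 seconds).
The fifth arrival falls in the interval iff at least 5 events occur there: P(S_5 ≤ t) = P(N ≥ 5) = 1 − P(N ≤ 4) ≈ 0.8679.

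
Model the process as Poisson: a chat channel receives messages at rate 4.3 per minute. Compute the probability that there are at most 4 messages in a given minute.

With mean μ = 4.3 per minute,
P(N ≤ 4) = Σ_{j=0}^{4} e^(−μ) μ^j/j! ≈ 0.5704.

0.5704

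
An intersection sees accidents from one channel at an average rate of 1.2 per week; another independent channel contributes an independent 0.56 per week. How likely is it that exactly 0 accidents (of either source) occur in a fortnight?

0.0296

Independent Poisson processes superpose: combined rate λ = 1.2 + 0.56 = 1.76 per week.
Over the interval, μ = 1.76 × 2 = 3.52 (a fortnight = 2 weeks).
P(N = 0) = e^(−3.52) · 3.52^0/0! ≈ 0.0296.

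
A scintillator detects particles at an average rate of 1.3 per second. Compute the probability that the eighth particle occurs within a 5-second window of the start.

0.3272

Over the interval, μ = 1.3 × 5 = 6.5 (a 5-second window = 5 seconds).
The eighth arrival falls in the interval iff at least 8 events occur there: P(S_8 ≤ t) = P(N ≥ 8) = 1 − P(N ≤ 7) ≈ 0.3272.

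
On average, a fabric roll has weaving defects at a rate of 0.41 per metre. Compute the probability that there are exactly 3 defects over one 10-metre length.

0.1904

Over the interval, μ = 0.41 × 10 = 4.1 (a 10-metre length = 10 metres).
P(N = 3) = e^(−μ) μ^3/3! = e^(−4.1) · 4.1^3/6 ≈ 0.1904.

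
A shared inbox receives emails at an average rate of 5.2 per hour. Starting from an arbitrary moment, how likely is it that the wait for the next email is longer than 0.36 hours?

0.1538

The wait for the next event is exponential with rate λ = 5.2 per hour.
P(T > 0.36) = e^(−λt) = e^(−5.2 × 0.36) = e^(−1.872) ≈ 0.1538.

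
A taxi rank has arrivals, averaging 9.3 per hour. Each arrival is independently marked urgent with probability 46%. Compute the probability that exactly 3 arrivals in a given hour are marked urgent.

Thinning: the arrivals that are marked urgent themselves form a Poisson process with rate 0.46 × 9.3 = 4.278 per hour.
So μ = 4.278.
P(N = 3) = e^(−4.278) · 4.278^3/3! ≈ 0.1810.

0.1810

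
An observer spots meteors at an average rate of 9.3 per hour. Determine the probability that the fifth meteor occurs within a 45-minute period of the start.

Over the interval, μ = 9.3 × 0.75 = 6.975 (a 45-minute period = 0.75 hours).
The fifth arrival falls in the interval iff at least 5 events occur there: P(S_5 ≤ t) = P(N ≥ 5) = 1 − P(N ≤ 4) ≈ 0.8247.

0.8247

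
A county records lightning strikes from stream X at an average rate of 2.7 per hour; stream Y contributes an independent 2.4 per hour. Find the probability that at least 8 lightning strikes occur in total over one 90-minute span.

0.4972

Independent Poisson processes superpose: combined rate λ = 2.7 + 2.4 = 5.1 per hour.
Over the interval, μ = 5.1 × 1.5 = 7.65 (a 90-minute span = 1.5 hours).
P(N ≥ 8) = 1 − P(N ≤ 7) ≈ 0.4972.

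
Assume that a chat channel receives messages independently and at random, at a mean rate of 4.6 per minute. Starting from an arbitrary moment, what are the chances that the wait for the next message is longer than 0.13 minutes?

The wait for the next event is exponential with rate λ = 4.6 per minute.
P(T > 0.13) = e^(−λt) = e^(−4.6 × 0.13) = e^(−0.598) ≈ 0.5499.

0.5499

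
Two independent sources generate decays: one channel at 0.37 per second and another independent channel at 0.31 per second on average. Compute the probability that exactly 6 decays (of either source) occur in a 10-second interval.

0.1529

Independent Poisson processes superpose: combined rate λ = 0.37 + 0.31 = 0.68 per second.
Over the interval, μ = 0.68 × 10 = 6.8 (a 10-second interval = 10 seconds).
P(N = 6) = e^(−6.8) · 6.8^6/6! ≈ 0.1529.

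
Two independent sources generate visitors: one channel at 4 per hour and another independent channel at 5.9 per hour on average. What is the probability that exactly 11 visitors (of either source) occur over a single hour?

Independent Poisson processes superpose: combined rate λ = 4 + 5.9 = 9.9 per hour.
So μ = 9.9.
P(N = 11) = e^(−9.9) · 9.9^11/11! ≈ 0.1125.

0.1125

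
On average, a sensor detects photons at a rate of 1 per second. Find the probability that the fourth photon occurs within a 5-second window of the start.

0.7350

Over the interval, μ = 1 × 5 = 5 (a 5-second window = 5 seconds).
The fourth arrival falls in the interval iff at least 4 events occur there: P(S_4 ≤ t) = P(N ≥ 4) = 1 − P(N ≤ 3) ≈ 0.7350.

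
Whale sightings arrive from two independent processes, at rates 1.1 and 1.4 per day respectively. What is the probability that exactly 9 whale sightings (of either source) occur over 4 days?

Independent Poisson processes superpose: combined rate λ = 1.1 + 1.4 = 2.5 per day.
Over the interval, μ = 2.5 × 4 = 10 (4 days).
P(N = 9) = e^(−10) · 10^9/9! ≈ 0.1251.

0.1251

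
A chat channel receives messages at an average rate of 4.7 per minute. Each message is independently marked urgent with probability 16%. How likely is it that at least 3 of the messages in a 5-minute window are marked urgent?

0.7246

Thinning: the messages that are marked urgent themselves form a Poisson process with rate 0.16 × 4.7 = 0.752 per minute.
Over the interval, μ = 0.752 × 5 = 3.76 (a 5-minute window = 5 minutes).
P(N ≥ 3) = 1 − P(N ≤ 2) ≈ 0.7246.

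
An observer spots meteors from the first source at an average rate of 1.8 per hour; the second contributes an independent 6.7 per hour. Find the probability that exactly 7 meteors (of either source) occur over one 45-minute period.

Independent Poisson processes superpose: combined rate λ = 1.8 + 6.7 = 8.5 per hour.
Over the interval, μ = 8.5 × 0.75 = 6.375 (a 45-minute period = 0.75 hours).
P(N = 7) = e^(−6.375) · 6.375^7/7! ≈ 0.1446.

0.1446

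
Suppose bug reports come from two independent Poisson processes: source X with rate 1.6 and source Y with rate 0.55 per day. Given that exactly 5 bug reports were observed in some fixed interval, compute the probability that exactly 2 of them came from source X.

0.0927

Given the total, each event is independently from source X with probability p = λ_X/(λ_X+λ_Y) = 1.6/2.15 ≈ 0.7442.
So K ~ Binomial(5, 1.6/2.15): P(K = 2) = C(5,2) · (1.6/2.15)^2 · (0.55/2.15)^3 ≈ 0.0927.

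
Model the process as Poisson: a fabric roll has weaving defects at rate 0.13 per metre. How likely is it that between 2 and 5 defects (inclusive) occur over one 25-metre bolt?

0.7240

Over the interval, μ = 0.13 × 25 = 3.25 (a 25-metre bolt = 25 metres).
P(2 ≤ N ≤ 5) = Σ_{j=2}^{5} e^(−3.25) · 3.25^j/j! ≈ 0.7240.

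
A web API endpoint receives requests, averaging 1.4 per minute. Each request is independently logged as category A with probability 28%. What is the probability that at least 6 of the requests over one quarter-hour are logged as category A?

0.5349

Thinning: the requests that are logged as category A themselves form a Poisson process with rate 0.28 × 1.4 = 0.392 per minute.
Over the interval, μ = 0.392 × 15 = 5.88 (a quarter-hour = 15 minutes).
P(N ≥ 6) = 1 − P(N ≤ 5) ≈ 0.5349.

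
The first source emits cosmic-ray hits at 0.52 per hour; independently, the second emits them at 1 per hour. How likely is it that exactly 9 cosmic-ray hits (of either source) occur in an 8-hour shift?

0.0839

Independent Poisson processes superpose: combined rate λ = 0.52 + 1 = 1.52 per hour.
Over the interval, μ = 1.52 × 8 = 12.16 (an 8-hour shift = 8 hours).
P(N = 9) = e^(−12.16) · 12.16^9/9! ≈ 0.0839.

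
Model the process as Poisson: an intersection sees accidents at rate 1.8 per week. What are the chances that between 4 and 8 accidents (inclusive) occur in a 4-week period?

0.6308

Over the interval, μ = 1.8 × 4 = 7.2 (a 4-week period = 4 weeks).
P(4 ≤ N ≤ 8) = Σ_{j=4}^{8} e^(−7.2) · 7.2^j/j! ≈ 0.6308.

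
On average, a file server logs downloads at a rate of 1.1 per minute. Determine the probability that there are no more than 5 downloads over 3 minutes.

Over the interval, μ = 1.1 × 3 = 3.3 (3 minutes).
P(N ≤ 5) = Σ_{j=0}^{5} e^(−μ) μ^j/j! ≈ 0.8829.

0.8829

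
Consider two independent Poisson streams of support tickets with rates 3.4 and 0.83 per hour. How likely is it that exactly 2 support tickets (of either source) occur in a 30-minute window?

Independent Poisson processes superpose: combined rate λ = 3.4 + 0.83 = 4.23 per hour.
Over the interval, μ = 4.23 × 0.5 = 2.115 (a 30-minute window = 0.5 hours).
P(N = 2) = e^(−2.115) · 2.115^2/2! ≈ 0.2698.

0.2698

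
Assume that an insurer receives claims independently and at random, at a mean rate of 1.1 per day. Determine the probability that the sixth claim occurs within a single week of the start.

0.7797

Over the interval, μ = 1.1 × 7 = 7.7 (a week = 7 days).
The sixth arrival falls in the interval iff at least 6 events occur there: P(S_6 ≤ t) = P(N ≥ 6) = 1 − P(N ≤ 5) ≈ 0.7797.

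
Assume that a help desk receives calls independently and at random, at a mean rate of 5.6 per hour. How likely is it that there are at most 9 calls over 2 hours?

0.3192

Over the interval, μ = 5.6 × 2 = 11.2 (2 hours).
P(N ≤ 9) = Σ_{j=0}^{9} e^(−μ) μ^j/j! ≈ 0.3192.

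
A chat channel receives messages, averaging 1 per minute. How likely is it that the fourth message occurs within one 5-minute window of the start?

Over the interval, μ = 1 × 5 = 5 (a 5-minute window = 5 minutes).
The fourth arrival falls in the interval iff at least 4 events occur there: P(S_4 ≤ t) = P(N ≥ 4) = 1 − P(N ≤ 3) ≈ 0.7350.

0.7350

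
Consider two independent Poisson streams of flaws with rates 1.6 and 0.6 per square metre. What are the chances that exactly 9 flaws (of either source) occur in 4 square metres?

0.1315

Independent Poisson processes superpose: combined rate λ = 1.6 + 0.6 = 2.2 per square metre.
Over the interval, μ = 2.2 × 4 = 8.8 (4 square metres).
P(N = 9) = e^(−8.8) · 8.8^9/9! ≈ 0.1315.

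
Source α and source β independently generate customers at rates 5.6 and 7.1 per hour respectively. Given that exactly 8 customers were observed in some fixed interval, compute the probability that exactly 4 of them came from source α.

Given the total, each event is independently from source α with probability p = λ_α/(λ_α+λ_β) = 5.6/12.7 ≈ 0.4409.
So K ~ Binomial(8, 5.6/12.7): P(K = 4) = C(8,4) · (5.6/12.7)^4 · (7.1/12.7)^4 ≈ 0.2585.

0.2585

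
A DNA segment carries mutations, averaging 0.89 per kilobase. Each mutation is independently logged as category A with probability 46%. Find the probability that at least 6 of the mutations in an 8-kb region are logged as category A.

0.1142

Thinning: the mutations that are logged as category A themselves form a Poisson process with rate 0.46 × 0.89 = 0.4094 per kilobase.
Over the interval, μ = 0.4094 × 8 = 3.2752 (an 8-kb region = 8 kilobases).
P(N ≥ 6) = 1 − P(N ≤ 5) ≈ 0.1142.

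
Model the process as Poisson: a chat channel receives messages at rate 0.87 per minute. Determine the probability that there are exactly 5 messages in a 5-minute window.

Over the interval, μ = 0.87 × 5 = 4.35 (a 5-minute window = 5 minutes).
P(N = 5) = e^(−μ) μ^5/5! = e^(−4.35) · 4.35^5/120 ≈ 0.1675.

0.1675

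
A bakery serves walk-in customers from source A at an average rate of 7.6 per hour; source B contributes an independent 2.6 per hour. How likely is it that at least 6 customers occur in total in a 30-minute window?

0.4016

Independent Poisson processes superpose: combined rate λ = 7.6 + 2.6 = 10.2 per hour.
Over the interval, μ = 10.2 × 0.5 = 5.1 (a 30-minute window = 0.5 hours).
P(N ≥ 6) = 1 − P(N ≤ 5) ≈ 0.4016.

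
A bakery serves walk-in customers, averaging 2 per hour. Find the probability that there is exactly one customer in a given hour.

With mean μ = 2 per hour,
P(N = 1) = e^(−μ) μ^1/1! = e^(−2) · 2^1/1 ≈ 0.2707.

0.2707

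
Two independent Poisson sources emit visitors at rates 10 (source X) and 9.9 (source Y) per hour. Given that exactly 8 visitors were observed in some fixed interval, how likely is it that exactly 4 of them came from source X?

0.2734

Given the total, each event is independently from source X with probability p = λ_X/(λ_X+λ_Y) = 10/19.9 ≈ 0.5025.
So K ~ Binomial(8, 10/19.9): P(K = 4) = C(8,4) · (10/19.9)^4 · (9.9/19.9)^4 ≈ 0.2734.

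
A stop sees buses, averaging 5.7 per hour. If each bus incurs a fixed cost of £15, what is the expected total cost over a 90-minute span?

E[N] = 5.7 × 1.5 = 8.55 (a 90-minute span = 1.5 hours); E[cost] = 8.55 × £15 = £128.25.

£128.25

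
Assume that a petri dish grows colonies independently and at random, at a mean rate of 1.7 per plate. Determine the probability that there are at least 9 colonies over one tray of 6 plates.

Over the interval, μ = 1.7 × 6 = 10.2 (a tray of 6 plates = 6 plates).
P(N ≥ 9) = 1 − P(N ≤ 8) = 1 − Σ_{j=0}^{8} e^(−μ) μ^j/j! ≈ 0.6892.

0.6892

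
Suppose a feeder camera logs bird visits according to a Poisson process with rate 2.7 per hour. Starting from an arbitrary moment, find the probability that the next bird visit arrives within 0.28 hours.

0.5305

Inter-arrival times are exponential with rate λ = 2.7 per hour.
P(T ≤ 0.28) = 1 − e^(−λt) = 1 − e^(−2.7 × 0.28) = 1 − e^(−0.756) ≈ 0.5305.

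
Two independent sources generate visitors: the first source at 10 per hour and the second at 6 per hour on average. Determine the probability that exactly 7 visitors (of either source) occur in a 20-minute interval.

0.1176

Independent Poisson processes superpose: combined rate λ = 10 + 6 = 16 per hour.
Over the interval, μ = 16 × 1/3 ≈ 5.33333 (a 20-minute interval = 1/3 hours).
P(N = 7) = e^(−5.33333) · 5.33333^7/7! ≈ 0.1176.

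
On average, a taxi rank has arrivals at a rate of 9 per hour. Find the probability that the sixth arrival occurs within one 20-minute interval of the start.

0.0839

Over the interval, μ = 9 × 1/3 = 3 (a 20-minute interval = 1/3 hours).
The sixth arrival falls in the interval iff at least 6 events occur there: P(S_6 ≤ t) = P(N ≥ 6) = 1 − P(N ≤ 5) ≈ 0.0839.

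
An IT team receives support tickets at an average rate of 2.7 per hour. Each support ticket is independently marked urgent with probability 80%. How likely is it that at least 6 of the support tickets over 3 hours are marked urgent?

0.6280

Thinning: the support tickets that are marked urgent themselves form a Poisson process with rate 0.8 × 2.7 = 2.16 per hour.
Over the interval, μ = 2.16 × 3 = 6.48 (3 hours).
P(N ≥ 6) = 1 − P(N ≤ 5) ≈ 0.6280.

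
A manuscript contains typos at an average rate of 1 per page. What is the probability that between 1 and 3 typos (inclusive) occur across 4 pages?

Over the interval, μ = 1 × 4 = 4 (4 pages).
P(1 ≤ N ≤ 3) = Σ_{j=1}^{3} e^(−4) · 4^j/j! ≈ 0.4152.

0.4152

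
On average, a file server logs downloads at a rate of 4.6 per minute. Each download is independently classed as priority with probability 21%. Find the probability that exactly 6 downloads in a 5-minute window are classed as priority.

Thinning: the downloads that are classed as priority themselves form a Poisson process with rate 0.21 × 4.6 = 0.966 per minute.
Over the interval, μ = 0.966 × 5 = 4.83 (a 5-minute window = 5 minutes).
P(N = 6) = e^(−4.83) · 4.83^6/6! ≈ 0.1408.

0.1408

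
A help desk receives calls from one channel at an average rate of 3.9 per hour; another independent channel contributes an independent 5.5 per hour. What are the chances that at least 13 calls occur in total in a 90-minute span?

0.6513

Independent Poisson processes superpose: combined rate λ = 3.9 + 5.5 = 9.4 per hour.
Over the interval, μ = 9.4 × 1.5 = 14.1 (a 90-minute span = 1.5 hours).
P(N ≥ 13) = 1 − P(N ≤ 12) ≈ 0.6513.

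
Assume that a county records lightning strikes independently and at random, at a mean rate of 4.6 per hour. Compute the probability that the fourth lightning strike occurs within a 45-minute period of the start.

Over the interval, μ = 4.6 × 0.75 = 3.45 (a 45-minute period = 0.75 hours).
The fourth arrival falls in the interval iff at least 4 events occur there: P(S_4 ≤ t) = P(N ≥ 4) = 1 − P(N ≤ 3) ≈ 0.4525.

0.4525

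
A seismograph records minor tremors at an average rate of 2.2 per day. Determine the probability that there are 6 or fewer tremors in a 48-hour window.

Over the interval, μ = 2.2 × 2 = 4.4 (a 48-hour window = 2 days).
P(N ≤ 6) = Σ_{j=0}^{6} e^(−μ) μ^j/j! ≈ 0.8436.

0.8436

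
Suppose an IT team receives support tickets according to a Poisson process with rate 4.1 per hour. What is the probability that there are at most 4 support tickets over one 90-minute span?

Over the interval, μ = 4.1 × 1.5 = 6.15 (a 90-minute span = 1.5 hours).
P(N ≤ 4) = Σ_{j=0}^{4} e^(−μ) μ^j/j! ≈ 0.2655.

0.2655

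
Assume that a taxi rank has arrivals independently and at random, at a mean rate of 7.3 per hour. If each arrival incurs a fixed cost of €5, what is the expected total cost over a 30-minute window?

E[N] = 7.3 × 0.5 = 3.65 (a 30-minute window = 0.5 hours); E[cost] = 3.65 × €5 = €18.25.

€18.25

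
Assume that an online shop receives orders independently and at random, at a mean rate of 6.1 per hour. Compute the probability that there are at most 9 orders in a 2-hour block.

0.2254

Over the interval, μ = 6.1 × 2 = 12.2 (a 2-hour block = 2 hours).
P(N ≤ 9) = Σ_{j=0}^{9} e^(−μ) μ^j/j! ≈ 0.2254.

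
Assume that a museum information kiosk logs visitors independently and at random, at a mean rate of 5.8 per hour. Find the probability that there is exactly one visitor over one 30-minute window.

Over the interval, μ = 5.8 × 0.5 = 2.9 (a 30-minute window = 0.5 hours).
P(N = 1) = e^(−μ) μ^1/1! = e^(−2.9) · 2.9^1/1 ≈ 0.1596.

0.1596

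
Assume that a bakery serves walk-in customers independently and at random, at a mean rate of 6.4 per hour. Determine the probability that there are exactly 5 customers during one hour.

With mean μ = 6.4 per hour,
P(N = 5) = e^(−μ) μ^5/5! = e^(−6.4) · 6.4^5/120 ≈ 0.1487.

0.1487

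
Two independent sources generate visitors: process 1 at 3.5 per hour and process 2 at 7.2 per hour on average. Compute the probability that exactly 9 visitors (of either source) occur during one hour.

Independent Poisson processes superpose: combined rate λ = 3.5 + 7.2 = 10.7 per hour.
So μ = 10.7.
P(N = 9) = e^(−10.7) · 10.7^9/9! ≈ 0.1142.

0.1142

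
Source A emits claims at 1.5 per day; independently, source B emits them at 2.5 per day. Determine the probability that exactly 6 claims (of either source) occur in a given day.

Independent Poisson processes superpose: combined rate λ = 1.5 + 2.5 = 4 per day.
So μ = 4.
P(N = 6) = e^(−4) · 4^6/6! ≈ 0.1042.

0.1042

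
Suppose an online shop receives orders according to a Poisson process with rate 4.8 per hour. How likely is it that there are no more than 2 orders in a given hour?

0.1425

With mean μ = 4.8 per hour,
P(N ≤ 2) = Σ_{j=0}^{2} e^(−μ) μ^j/j! ≈ 0.1425.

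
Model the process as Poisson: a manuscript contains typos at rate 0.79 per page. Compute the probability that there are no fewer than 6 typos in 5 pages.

0.2071

Over the interval, μ = 0.79 × 5 = 3.95 (5 pages).
P(N ≥ 6) = 1 − P(N ≤ 5) = 1 − Σ_{j=0}^{5} e^(−μ) μ^j/j! ≈ 0.2071.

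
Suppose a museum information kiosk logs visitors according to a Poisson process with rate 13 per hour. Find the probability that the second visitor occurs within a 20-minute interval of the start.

0.9300

Over the interval, μ = 13 × 1/3 ≈ 4.33333 (a 20-minute interval = 1/3 hours).
The second arrival falls in the interval iff at least 2 events occur there: P(S_2 ≤ t) = P(N ≥ 2) = 1 − P(N ≤ 1) ≈ 0.9300.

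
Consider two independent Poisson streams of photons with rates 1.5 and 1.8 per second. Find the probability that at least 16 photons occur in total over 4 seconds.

Independent Poisson processes superpose: combined rate λ = 1.5 + 1.8 = 3.3 per second.
Over the interval, μ = 3.3 × 4 = 13.2 (4 seconds).
P(N ≥ 16) = 1 − P(N ≤ 15) ≈ 0.2544.

0.2544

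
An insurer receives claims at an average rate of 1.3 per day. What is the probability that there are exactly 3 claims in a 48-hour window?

Over the interval, μ = 1.3 × 2 = 2.6 (a 48-hour window = 2 days).
P(N = 3) = e^(−μ) μ^3/3! = e^(−2.6) · 2.6^3/6 ≈ 0.2176.

0.2176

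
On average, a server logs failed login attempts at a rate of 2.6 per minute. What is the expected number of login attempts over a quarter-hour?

39

E[N] = λt = 2.6 × 15 = 39 (a quarter-hour = 15 minutes).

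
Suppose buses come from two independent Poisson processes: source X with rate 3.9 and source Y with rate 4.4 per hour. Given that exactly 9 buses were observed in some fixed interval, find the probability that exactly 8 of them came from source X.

0.0113

Given the total, each event is independently from source X with probability p = λ_X/(λ_X+λ_Y) = 3.9/8.3 ≈ 0.4699.
So K ~ Binomial(9, 3.9/8.3): P(K = 8) = C(9,8) · (3.9/8.3)^8 · (4.4/8.3)^1 ≈ 0.0113.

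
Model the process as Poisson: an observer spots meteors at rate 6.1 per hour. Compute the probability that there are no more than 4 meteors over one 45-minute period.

0.5179

Over the interval, μ = 6.1 × 0.75 = 4.575 (a 45-minute period = 0.75 hours).
P(N ≤ 4) = Σ_{j=0}^{4} e^(−μ) μ^j/j! ≈ 0.5179.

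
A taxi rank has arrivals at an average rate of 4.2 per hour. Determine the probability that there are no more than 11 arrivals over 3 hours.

Over the interval, μ = 4.2 × 3 = 12.6 (3 hours).
P(N ≤ 11) = Σ_{j=0}^{11} e^(−μ) μ^j/j! ≈ 0.3950.

0.3950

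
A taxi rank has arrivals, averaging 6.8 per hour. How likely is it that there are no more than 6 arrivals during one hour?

0.4799

With mean μ = 6.8 per hour,
P(N ≤ 6) = Σ_{j=0}^{6} e^(−μ) μ^j/j! ≈ 0.4799.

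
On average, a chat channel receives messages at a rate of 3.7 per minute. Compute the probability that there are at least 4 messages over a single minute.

With mean μ = 3.7 per minute,
P(N ≥ 4) = 1 − P(N ≤ 3) = 1 − Σ_{j=0}^{3} e^(−μ) μ^j/j! ≈ 0.5058.

0.5058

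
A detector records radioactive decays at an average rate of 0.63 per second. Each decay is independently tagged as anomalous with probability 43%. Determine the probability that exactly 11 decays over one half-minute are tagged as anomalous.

Thinning: the decays that are tagged as anomalous themselves form a Poisson process with rate 0.43 × 0.63 = 0.2709 per second.
Over the interval, μ = 0.2709 × 30 = 8.127 (a half-minute = 30 seconds).
P(N = 11) = e^(−8.127) · 8.127^11/11! ≈ 0.0756.

0.0756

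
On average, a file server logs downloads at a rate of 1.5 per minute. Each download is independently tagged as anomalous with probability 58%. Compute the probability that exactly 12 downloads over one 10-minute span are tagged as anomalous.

0.0654

Thinning: the downloads that are tagged as anomalous themselves form a Poisson process with rate 0.58 × 1.5 = 0.87 per minute.
Over the interval, μ = 0.87 × 10 = 8.7 (a 10-minute span = 10 minutes).
P(N = 12) = e^(−8.7) · 8.7^12/12! ≈ 0.0654.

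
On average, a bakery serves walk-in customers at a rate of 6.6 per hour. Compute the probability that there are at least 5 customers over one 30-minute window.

0.2374

Over the interval, μ = 6.6 × 0.5 = 3.3 (a 30-minute window = 0.5 hours).
P(N ≥ 5) = 1 − P(N ≤ 4) = 1 − Σ_{j=0}^{4} e^(−μ) μ^j/j! ≈ 0.2374.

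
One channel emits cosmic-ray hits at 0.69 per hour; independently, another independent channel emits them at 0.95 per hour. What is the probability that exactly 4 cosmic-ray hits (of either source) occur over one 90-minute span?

0.1304

Independent Poisson processes superpose: combined rate λ = 0.69 + 0.95 = 1.64 per hour.
Over the interval, μ = 1.64 × 1.5 = 2.46 (a 90-minute span = 1.5 hours).
P(N = 4) = e^(−2.46) · 2.46^4/4! ≈ 0.1304.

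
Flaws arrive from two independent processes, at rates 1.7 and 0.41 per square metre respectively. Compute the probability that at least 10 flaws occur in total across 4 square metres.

0.3392

Independent Poisson processes superpose: combined rate λ = 1.7 + 0.41 = 2.11 per square metre.
Over the interval, μ = 2.11 × 4 = 8.44 (4 square metres).
P(N ≥ 10) = 1 − P(N ≤ 9) ≈ 0.3392.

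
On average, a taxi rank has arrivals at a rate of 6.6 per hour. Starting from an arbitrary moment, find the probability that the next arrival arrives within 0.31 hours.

0.8707

Inter-arrival times are exponential with rate λ = 6.6 per hour.
P(T ≤ 0.31) = 1 − e^(−λt) = 1 − e^(−6.6 × 0.31) = 1 − e^(−2.046) ≈ 0.8707.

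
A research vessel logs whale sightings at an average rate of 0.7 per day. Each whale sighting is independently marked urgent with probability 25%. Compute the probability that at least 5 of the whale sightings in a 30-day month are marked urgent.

Thinning: the whale sightings that are marked urgent themselves form a Poisson process with rate 0.25 × 0.7 = 0.175 per day.
Over the interval, μ = 0.175 × 30 = 5.25 (a 30-day month = 30 days).
P(N ≥ 5) = 1 − P(N ≤ 4) ≈ 0.6022.

0.6022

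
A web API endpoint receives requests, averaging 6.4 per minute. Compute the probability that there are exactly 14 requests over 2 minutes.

0.1004

Over the interval, μ = 6.4 × 2 = 12.8 (2 minutes).
P(N = 14) = e^(−μ) μ^14/14! = e^(−12.8) · 12.8^14/87178291200 ≈ 0.1004.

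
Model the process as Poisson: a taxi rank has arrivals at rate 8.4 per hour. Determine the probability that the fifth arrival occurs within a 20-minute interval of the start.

0.1523

Over the interval, μ = 8.4 × 1/3 = 2.8 (a 20-minute interval = 1/3 hours).
The fifth arrival falls in the interval iff at least 5 events occur there: P(S_5 ≤ t) = P(N ≥ 5) = 1 − P(N ≤ 4) ≈ 0.1523.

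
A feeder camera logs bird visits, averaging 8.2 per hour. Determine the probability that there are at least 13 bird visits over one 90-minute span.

Over the interval, μ = 8.2 × 1.5 = 12.3 (a 90-minute span = 1.5 hours).
P(N ≥ 13) = 1 − P(N ≤ 12) = 1 − Σ_{j=0}^{12} e^(−μ) μ^j/j! ≈ 0.4583.

0.4583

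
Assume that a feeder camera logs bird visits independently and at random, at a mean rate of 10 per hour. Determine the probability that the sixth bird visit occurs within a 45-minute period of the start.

Over the interval, μ = 10 × 0.75 = 7.5 (a 45-minute period = 0.75 hours).
The sixth arrival falls in the interval iff at least 6 events occur there: P(S_6 ≤ t) = P(N ≥ 6) = 1 − P(N ≤ 5) ≈ 0.7586.

0.7586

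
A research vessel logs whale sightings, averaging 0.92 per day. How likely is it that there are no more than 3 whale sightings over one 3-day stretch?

Over the interval, μ = 0.92 × 3 = 2.76 (a 3-day stretch = 3 days).
P(N ≤ 3) = Σ_{j=0}^{3} e^(−μ) μ^j/j! ≈ 0.7008.

0.7008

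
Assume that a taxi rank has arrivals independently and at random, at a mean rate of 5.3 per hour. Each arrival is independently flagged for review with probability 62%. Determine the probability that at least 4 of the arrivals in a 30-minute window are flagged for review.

0.0849

Thinning: the arrivals that are flagged for review themselves form a Poisson process with rate 0.62 × 5.3 = 3.286 per hour.
Over the interval, μ = 3.286 × 0.5 = 1.643 (a 30-minute window = 0.5 hours).
P(N ≥ 4) = 1 − P(N ≤ 3) ≈ 0.0849.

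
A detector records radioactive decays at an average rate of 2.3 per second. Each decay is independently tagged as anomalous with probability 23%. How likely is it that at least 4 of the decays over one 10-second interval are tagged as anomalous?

0.7733

Thinning: the decays that are tagged as anomalous themselves form a Poisson process with rate 0.23 × 2.3 = 0.529 per second.
Over the interval, μ = 0.529 × 10 = 5.29 (a 10-second interval = 10 seconds).
P(N ≥ 4) = 1 − P(N ≤ 3) ≈ 0.7733.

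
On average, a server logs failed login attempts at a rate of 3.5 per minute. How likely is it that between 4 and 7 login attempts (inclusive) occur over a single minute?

With mean μ = 3.5 per minute,
P(4 ≤ N ≤ 7) = Σ_{j=4}^{7} e^(−3.5) · 3.5^j/j! ≈ 0.4366.

0.4366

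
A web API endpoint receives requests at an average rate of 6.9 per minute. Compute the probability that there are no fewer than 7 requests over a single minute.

0.5353

With mean μ = 6.9 per minute,
P(N ≥ 7) = 1 − P(N ≤ 6) = 1 − Σ_{j=0}^{6} e^(−μ) μ^j/j! ≈ 0.5353.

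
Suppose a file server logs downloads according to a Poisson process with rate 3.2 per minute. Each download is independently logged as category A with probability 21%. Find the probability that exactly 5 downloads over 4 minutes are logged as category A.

Thinning: the downloads that are logged as category A themselves form a Poisson process with rate 0.21 × 3.2 = 0.672 per minute.
Over the interval, μ = 0.672 × 4 = 2.688 (4 minutes).
P(N = 5) = e^(−2.688) · 2.688^5/5! ≈ 0.0795.

0.0795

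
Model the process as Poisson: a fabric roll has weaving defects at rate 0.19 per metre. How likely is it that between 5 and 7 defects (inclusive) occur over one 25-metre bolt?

Over the interval, μ = 0.19 × 25 = 4.75 (a 25-metre bolt = 25 metres).
P(5 ≤ N ≤ 7) = Σ_{j=5}^{7} e^(−4.75) · 4.75^j/j! ≈ 0.4060.

0.4060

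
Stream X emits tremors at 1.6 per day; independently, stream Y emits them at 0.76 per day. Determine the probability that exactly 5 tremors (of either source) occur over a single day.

Independent Poisson processes superpose: combined rate λ = 1.6 + 0.76 = 2.36 per day.
So μ = 2.36.
P(N = 5) = e^(−2.36) · 2.36^5/5! ≈ 0.0576.

0.0576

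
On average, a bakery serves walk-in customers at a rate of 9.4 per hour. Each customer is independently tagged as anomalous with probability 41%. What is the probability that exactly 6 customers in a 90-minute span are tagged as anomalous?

Thinning: the customers that are tagged as anomalous themselves form a Poisson process with rate 0.41 × 9.4 = 3.854 per hour.
Over the interval, μ = 3.854 × 1.5 = 5.781 (a 90-minute span = 1.5 hours).
P(N = 6) = e^(−5.781) · 5.781^6/6! ≈ 0.1600.

0.1600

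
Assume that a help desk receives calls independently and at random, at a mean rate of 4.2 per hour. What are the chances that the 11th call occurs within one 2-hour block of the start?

0.2257

Over the interval, μ = 4.2 × 2 = 8.4 (a 2-hour block = 2 hours).
The 11th arrival falls in the interval iff at least 11 events occur there: P(S_11 ≤ t) = P(N ≥ 11) = 1 − P(N ≤ 10) ≈ 0.2257.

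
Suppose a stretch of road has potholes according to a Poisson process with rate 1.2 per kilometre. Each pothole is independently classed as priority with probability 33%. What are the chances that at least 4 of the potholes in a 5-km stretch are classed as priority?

0.1393

Thinning: the potholes that are classed as priority themselves form a Poisson process with rate 0.33 × 1.2 = 0.396 per kilometre.
Over the interval, μ = 0.396 × 5 = 1.98 (a 5-km stretch = 5 kilometres).
P(N ≥ 4) = 1 − P(N ≤ 3) ≈ 0.1393.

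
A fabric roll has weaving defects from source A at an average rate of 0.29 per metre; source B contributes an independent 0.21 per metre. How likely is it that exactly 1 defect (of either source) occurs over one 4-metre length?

0.2707

Independent Poisson processes superpose: combined rate λ = 0.29 + 0.21 = 0.5 per metre.
Over the interval, μ = 0.5 × 4 = 2 (a 4-metre length = 4 metres).
P(N = 1) = e^(−2) · 2^1/1! ≈ 0.2707.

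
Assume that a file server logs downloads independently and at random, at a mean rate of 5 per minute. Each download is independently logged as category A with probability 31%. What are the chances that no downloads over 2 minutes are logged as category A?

Thinning: the downloads that are logged as category A themselves form a Poisson process with rate 0.31 × 5 = 1.55 per minute.
Over the interval, μ = 1.55 × 2 = 3.1 (2 minutes).
P(N = 0) = e^(−3.1) · 3.1^0/0! ≈ 0.0450.

0.0450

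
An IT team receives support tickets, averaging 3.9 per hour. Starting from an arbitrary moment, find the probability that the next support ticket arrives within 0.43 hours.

Inter-arrival times are exponential with rate λ = 3.9 per hour.
P(T ≤ 0.43) = 1 − e^(−λt) = 1 − e^(−3.9 × 0.43) = 1 − e^(−1.677) ≈ 0.8131.

0.8131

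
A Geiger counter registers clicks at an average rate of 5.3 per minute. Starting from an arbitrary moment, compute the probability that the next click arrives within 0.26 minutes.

0.7479

Inter-arrival times are exponential with rate λ = 5.3 per minute.
P(T ≤ 0.26) = 1 − e^(−λt) = 1 − e^(−5.3 × 0.26) = 1 − e^(−1.378) ≈ 0.7479.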